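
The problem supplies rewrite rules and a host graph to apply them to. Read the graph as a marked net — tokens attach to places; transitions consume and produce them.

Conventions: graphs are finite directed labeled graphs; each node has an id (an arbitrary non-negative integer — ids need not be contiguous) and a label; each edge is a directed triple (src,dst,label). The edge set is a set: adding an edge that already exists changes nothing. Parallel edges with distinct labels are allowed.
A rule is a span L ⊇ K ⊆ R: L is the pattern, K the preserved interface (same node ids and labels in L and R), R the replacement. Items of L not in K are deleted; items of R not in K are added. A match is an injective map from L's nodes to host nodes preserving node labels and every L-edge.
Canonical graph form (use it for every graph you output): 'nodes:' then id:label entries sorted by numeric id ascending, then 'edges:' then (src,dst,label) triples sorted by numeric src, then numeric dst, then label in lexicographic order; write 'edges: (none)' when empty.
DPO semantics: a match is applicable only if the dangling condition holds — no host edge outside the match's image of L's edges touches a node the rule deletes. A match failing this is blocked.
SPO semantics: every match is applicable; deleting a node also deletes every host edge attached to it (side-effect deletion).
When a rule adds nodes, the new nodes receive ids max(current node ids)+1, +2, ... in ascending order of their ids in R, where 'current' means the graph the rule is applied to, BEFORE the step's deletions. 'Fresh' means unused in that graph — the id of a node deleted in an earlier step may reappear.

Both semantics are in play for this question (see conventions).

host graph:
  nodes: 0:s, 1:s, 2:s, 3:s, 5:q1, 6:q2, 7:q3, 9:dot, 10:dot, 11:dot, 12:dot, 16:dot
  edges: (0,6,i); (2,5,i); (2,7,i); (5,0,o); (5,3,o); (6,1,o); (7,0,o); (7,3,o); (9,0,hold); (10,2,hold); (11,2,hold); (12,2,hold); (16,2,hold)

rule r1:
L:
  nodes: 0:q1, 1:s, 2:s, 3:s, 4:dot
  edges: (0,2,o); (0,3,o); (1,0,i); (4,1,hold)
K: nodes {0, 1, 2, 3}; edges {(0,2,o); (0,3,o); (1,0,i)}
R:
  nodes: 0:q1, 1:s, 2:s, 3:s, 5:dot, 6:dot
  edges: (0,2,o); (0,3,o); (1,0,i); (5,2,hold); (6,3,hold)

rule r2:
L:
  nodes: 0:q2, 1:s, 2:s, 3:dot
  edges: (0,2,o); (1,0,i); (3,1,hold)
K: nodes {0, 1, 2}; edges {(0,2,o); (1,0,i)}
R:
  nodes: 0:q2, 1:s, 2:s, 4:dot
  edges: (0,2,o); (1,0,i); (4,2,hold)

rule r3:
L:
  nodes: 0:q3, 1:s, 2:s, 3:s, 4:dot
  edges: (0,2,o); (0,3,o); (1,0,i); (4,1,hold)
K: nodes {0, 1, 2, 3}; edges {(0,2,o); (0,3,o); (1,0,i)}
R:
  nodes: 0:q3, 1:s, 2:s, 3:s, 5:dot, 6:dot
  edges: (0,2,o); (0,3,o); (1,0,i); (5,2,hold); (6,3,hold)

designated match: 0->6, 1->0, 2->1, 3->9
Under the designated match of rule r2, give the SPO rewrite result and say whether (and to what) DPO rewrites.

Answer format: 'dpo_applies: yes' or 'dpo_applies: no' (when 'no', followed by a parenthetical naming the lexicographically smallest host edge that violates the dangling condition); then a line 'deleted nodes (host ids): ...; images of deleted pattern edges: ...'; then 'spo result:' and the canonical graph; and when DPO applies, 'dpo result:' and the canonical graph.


dpo_applies: yes
deleted nodes (host ids): 9; images of deleted pattern edges: (9,0,hold)
spo result:
nodes: 0:s, 1:s, 2:s, 3:s, 5:q1, 6:q2, 7:q3, 10:dot, 11:dot, 12:dot, 16:dot, 17:dot
edges: (0,6,i); (2,5,i); (2,7,i); (5,0,o); (5,3,o); (6,1,o); (7,0,o); (7,3,o); (10,2,hold); (11,2,hold); (12,2,hold); (16,2,hold); (17,1,hold)
dpo result:
nodes: 0:s, 1:s, 2:s, 3:s, 5:q1, 6:q2, 7:q3, 10:dot, 11:dot, 12:dot, 16:dot, 17:dot
edges: (0,6,i); (2,5,i); (2,7,i); (5,0,o); (5,3,o); (6,1,o); (7,0,o); (7,3,o); (10,2,hold); (11,2,hold); (12,2,hold); (16,2,hold); (17,1,hold)


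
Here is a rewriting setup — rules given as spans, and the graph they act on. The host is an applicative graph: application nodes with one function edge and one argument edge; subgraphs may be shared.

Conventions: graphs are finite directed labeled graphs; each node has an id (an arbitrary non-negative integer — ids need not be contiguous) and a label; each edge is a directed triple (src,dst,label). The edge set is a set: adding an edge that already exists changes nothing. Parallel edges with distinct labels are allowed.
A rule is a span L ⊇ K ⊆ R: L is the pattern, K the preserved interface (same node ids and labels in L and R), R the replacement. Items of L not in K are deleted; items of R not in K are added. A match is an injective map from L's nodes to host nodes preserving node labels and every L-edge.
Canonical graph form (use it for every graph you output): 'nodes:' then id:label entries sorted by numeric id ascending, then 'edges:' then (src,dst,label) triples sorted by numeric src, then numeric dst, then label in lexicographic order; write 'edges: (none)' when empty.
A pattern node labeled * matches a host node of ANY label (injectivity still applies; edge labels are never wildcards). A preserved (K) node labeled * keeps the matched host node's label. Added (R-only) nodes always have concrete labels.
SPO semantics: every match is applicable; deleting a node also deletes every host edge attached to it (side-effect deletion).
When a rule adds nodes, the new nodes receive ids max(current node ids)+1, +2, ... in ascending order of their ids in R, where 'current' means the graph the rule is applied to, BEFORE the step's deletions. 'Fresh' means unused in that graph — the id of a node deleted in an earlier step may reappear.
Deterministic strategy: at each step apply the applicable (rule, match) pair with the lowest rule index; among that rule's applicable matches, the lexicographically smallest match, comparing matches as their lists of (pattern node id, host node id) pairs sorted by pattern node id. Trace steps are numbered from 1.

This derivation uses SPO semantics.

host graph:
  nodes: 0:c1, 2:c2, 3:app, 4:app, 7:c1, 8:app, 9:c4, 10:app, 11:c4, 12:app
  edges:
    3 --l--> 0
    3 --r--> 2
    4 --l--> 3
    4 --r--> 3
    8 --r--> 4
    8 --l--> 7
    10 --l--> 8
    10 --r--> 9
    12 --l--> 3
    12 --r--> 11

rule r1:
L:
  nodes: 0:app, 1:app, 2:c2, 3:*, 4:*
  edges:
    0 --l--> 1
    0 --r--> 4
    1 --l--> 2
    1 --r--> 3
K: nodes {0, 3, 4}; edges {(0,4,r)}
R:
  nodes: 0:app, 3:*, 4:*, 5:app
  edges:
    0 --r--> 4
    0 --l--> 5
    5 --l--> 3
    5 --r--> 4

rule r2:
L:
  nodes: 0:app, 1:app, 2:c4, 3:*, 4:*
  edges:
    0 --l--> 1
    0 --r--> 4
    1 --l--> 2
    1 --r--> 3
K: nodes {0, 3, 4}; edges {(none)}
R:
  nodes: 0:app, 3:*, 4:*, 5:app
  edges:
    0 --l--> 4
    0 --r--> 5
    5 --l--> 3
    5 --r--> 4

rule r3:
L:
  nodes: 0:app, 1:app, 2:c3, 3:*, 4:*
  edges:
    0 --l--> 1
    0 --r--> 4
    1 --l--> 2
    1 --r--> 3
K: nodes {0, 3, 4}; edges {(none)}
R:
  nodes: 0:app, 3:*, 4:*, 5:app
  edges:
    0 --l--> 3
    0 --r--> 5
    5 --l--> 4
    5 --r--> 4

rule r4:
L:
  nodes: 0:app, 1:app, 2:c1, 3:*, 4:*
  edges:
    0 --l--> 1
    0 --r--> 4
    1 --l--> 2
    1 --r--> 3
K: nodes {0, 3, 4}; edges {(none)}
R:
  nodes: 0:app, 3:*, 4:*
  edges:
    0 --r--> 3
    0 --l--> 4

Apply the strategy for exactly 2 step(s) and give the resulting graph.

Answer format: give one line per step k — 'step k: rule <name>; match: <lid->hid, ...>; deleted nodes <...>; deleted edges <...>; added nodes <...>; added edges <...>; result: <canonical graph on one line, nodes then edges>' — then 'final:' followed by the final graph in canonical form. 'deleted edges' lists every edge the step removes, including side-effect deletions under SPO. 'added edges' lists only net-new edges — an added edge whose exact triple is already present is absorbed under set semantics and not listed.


step 1: rule r4; match: 0->10, 1->8, 2->7, 3->4, 4->9; deleted nodes 7, 8; deleted edges (8,4,r); (8,7,l); (10,8,l); (10,9,r); added nodes (none); added edges (10,4,r); (10,9,l); result: nodes: 0:c1, 2:c2, 3:app, 4:app, 9:c4, 10:app, 11:c4, 12:app edges: (3,0,l); (3,2,r); (4,3,l); (4,3,r); (10,4,r); (10,9,l); (12,3,l); (12,11,r)
step 2: rule r4; match: 0->12, 1->3, 2->0, 3->2, 4->11; deleted nodes 0, 3; deleted edges (3,0,l); (3,2,r); (4,3,l); (4,3,r); (12,3,l); (12,11,r); added nodes (none); added edges (12,2,r); (12,11,l); result: nodes: 2:c2, 4:app, 9:c4, 10:app, 11:c4, 12:app edges: (10,4,r); (10,9,l); (12,2,r); (12,11,l)
final:
nodes: 2:c2, 4:app, 9:c4, 10:app, 11:c4, 12:app
edges: (10,4,r); (10,9,l); (12,2,r); (12,11,l)


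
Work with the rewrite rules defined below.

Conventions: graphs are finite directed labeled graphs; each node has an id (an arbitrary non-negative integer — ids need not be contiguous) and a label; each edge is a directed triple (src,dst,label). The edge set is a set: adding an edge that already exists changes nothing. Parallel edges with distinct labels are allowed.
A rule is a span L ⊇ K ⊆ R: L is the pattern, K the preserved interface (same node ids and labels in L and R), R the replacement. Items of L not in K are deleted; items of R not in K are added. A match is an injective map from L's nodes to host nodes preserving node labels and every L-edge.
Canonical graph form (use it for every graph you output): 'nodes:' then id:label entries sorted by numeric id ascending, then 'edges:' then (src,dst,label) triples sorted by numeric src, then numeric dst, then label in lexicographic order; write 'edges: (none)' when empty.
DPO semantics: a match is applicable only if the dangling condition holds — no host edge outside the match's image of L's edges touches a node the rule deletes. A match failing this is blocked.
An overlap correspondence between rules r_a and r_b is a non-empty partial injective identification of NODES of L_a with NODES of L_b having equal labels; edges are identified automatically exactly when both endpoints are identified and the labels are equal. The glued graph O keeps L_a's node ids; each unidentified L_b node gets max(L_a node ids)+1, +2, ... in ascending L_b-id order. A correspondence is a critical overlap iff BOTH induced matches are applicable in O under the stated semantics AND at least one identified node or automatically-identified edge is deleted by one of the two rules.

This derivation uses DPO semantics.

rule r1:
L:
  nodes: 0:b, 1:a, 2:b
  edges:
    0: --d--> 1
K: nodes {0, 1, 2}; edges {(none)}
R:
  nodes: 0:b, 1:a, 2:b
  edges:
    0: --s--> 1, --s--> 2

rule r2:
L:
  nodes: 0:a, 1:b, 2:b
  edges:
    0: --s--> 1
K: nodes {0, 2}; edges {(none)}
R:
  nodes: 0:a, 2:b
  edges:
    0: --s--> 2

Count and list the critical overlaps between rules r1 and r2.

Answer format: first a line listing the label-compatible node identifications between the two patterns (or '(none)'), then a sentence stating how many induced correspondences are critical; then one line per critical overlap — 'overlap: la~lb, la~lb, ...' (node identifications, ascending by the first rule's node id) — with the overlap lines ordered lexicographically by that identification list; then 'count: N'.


label-compatible node identifications between L(r1) and L(r2): 0~1, 0~2, 1~0, 2~1, 2~2
4 of the induced correspondences are critical overlaps of r1 and r2.
overlap: 0~2, 1~0, 2~1
overlap: 0~2, 2~1
overlap: 1~0, 2~1
overlap: 2~1
count: 4


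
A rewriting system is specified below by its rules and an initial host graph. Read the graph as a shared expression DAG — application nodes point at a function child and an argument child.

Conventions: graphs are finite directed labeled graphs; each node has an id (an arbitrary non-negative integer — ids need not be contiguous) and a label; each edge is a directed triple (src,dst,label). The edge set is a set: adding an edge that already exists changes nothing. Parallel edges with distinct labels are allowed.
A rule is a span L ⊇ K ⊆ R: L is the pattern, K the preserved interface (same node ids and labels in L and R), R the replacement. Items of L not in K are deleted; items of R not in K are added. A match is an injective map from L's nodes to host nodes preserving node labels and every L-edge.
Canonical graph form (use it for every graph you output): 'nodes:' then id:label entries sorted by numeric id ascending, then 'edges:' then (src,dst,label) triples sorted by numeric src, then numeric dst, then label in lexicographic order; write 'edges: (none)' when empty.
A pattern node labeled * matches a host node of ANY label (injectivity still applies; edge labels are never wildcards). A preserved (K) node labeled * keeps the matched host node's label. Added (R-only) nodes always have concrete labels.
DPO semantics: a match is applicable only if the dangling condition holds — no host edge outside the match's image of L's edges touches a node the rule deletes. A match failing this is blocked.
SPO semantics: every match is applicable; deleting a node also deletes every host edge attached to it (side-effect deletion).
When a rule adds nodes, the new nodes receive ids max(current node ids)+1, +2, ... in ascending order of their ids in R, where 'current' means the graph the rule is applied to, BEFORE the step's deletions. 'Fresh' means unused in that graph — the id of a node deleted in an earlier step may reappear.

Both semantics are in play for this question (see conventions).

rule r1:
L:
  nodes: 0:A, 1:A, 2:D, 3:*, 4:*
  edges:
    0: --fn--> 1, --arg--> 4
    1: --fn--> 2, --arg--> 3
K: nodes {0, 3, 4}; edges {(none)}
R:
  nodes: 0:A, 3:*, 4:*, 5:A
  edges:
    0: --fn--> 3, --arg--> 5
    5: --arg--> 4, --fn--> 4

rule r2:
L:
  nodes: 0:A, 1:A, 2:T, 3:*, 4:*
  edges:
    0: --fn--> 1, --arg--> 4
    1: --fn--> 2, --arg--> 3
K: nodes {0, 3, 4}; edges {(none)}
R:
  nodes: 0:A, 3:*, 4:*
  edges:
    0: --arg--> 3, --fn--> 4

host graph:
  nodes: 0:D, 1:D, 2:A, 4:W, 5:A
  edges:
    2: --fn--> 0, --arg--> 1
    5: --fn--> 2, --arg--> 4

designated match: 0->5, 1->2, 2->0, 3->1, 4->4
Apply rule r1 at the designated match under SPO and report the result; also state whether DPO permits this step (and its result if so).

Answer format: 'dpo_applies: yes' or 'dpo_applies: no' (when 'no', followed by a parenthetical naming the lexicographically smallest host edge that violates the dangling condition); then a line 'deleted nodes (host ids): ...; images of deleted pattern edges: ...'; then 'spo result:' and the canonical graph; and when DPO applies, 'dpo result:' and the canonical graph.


dpo_applies: yes
deleted nodes (host ids): 0, 2; images of deleted pattern edges: (2,0,fn); (2,1,arg); (5,2,fn); (5,4,arg)
spo result:
nodes: 1:D, 4:W, 5:A, 6:A
edges: (5,1,fn); (5,6,arg); (6,4,arg); (6,4,fn)
dpo result:
nodes: 1:D, 4:W, 5:A, 6:A
edges: (5,1,fn); (5,6,arg); (6,4,arg); (6,4,fn)


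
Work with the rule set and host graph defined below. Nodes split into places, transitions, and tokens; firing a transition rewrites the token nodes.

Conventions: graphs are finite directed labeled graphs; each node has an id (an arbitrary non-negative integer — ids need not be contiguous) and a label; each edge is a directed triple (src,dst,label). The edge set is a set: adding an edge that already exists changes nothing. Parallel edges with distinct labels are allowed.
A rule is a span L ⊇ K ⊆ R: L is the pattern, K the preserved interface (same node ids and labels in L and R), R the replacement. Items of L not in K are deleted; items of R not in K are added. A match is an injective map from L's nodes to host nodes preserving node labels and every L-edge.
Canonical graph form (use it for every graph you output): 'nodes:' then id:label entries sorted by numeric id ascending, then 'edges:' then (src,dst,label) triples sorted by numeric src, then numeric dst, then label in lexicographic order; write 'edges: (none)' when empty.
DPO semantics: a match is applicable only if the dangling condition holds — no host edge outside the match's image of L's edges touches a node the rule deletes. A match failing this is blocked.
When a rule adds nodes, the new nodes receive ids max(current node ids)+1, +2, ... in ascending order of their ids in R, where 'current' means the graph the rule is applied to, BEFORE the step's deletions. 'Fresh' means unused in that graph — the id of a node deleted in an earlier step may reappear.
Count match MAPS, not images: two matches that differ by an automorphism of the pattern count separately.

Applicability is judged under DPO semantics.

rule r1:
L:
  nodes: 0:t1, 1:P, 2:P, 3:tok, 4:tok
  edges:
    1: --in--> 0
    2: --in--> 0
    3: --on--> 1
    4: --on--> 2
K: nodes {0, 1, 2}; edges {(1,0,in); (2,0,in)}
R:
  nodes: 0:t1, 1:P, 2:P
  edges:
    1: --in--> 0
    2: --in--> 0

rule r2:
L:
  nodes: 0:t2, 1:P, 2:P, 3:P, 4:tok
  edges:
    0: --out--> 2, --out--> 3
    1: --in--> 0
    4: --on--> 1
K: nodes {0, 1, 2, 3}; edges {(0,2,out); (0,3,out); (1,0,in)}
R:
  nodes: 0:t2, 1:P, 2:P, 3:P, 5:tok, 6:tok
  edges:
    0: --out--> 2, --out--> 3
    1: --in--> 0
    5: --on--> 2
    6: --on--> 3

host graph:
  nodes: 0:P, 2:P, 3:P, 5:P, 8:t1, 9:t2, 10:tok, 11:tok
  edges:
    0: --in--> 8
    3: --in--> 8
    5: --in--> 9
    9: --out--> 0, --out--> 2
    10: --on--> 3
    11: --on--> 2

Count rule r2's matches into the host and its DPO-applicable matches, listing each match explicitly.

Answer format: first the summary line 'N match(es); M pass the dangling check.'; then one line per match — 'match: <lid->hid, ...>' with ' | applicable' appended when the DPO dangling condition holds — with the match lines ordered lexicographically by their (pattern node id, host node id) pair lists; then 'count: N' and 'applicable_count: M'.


0 match(es); 0 pass the dangling check.
count: 0
applicable_count: 0


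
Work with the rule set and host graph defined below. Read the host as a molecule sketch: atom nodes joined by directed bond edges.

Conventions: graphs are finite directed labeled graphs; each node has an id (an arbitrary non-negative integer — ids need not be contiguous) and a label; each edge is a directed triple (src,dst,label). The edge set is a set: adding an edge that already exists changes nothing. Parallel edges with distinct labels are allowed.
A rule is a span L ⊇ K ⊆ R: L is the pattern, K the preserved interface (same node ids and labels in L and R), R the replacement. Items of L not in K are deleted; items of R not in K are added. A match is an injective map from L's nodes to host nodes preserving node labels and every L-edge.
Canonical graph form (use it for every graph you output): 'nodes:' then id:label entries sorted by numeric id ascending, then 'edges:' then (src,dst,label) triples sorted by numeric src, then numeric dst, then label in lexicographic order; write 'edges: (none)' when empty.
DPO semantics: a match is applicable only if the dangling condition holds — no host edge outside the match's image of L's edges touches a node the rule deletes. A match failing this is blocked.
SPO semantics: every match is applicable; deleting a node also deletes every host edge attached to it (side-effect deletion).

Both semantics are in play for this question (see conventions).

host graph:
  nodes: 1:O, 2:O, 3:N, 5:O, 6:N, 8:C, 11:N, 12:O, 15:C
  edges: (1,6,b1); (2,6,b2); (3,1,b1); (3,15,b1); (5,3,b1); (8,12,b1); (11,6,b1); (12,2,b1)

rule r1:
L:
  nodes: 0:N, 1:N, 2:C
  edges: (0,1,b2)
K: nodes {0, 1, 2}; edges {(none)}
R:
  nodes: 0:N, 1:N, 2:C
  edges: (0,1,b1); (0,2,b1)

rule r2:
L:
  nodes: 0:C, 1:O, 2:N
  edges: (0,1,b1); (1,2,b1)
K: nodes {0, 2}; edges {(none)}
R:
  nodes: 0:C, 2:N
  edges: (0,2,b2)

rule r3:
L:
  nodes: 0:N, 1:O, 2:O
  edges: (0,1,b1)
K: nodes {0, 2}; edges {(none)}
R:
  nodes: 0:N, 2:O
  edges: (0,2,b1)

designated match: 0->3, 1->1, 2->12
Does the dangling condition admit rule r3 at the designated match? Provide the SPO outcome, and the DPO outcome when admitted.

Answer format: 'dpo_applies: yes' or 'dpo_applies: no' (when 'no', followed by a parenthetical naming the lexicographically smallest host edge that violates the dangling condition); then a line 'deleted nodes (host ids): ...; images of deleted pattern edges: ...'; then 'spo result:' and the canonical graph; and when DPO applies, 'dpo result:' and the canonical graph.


dpo_applies: no
(the rule deletes node 1, which keeps host edge (1,6,b1) outside the match image — the dangling condition fails, DPO blocks; SPO proceeds and side-deletes such edges)
deleted nodes (host ids): 1; images of deleted pattern edges: (3,1,b1)
spo result:
nodes: 2:O, 3:N, 5:O, 6:N, 8:C, 11:N, 12:O, 15:C
edges: (2,6,b2); (3,12,b1); (3,15,b1); (5,3,b1); (8,12,b1); (11,6,b1); (12,2,b1)


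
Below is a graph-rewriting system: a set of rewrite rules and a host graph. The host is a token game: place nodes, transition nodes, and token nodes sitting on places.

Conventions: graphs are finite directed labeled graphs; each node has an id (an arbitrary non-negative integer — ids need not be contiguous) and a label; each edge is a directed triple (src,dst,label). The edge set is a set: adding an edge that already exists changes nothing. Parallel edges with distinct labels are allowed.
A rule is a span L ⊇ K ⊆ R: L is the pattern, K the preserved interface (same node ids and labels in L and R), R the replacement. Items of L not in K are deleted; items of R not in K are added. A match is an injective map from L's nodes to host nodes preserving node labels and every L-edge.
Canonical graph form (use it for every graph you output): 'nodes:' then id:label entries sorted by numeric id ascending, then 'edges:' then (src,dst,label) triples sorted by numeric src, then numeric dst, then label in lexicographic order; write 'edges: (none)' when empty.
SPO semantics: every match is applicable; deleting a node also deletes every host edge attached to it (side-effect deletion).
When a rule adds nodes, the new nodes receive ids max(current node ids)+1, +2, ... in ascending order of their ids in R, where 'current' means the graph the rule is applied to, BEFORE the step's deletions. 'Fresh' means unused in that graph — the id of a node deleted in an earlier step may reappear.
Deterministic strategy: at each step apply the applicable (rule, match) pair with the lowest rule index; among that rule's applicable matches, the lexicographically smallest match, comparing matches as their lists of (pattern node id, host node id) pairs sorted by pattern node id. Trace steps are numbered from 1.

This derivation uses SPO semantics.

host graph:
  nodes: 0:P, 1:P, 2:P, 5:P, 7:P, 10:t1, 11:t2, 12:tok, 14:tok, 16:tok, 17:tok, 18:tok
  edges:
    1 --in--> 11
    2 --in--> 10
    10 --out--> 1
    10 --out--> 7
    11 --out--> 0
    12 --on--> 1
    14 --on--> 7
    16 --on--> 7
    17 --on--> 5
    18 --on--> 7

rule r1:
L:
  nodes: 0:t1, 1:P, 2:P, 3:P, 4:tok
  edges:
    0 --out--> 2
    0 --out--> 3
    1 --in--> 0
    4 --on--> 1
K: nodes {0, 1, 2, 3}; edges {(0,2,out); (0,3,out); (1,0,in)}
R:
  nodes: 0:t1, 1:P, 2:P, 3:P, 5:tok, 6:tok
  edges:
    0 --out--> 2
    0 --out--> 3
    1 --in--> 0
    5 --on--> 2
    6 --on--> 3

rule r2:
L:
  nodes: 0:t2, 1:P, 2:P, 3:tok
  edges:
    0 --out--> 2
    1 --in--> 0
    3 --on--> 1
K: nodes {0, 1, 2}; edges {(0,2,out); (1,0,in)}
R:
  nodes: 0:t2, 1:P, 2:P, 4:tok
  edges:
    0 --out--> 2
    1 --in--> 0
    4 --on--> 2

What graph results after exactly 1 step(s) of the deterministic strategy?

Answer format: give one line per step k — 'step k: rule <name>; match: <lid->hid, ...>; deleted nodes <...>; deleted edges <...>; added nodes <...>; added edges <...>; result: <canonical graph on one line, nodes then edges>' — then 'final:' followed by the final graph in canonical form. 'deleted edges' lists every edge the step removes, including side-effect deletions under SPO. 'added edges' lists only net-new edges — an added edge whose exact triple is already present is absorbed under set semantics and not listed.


step 1: rule r2; match: 0->11, 1->1, 2->0, 3->12; deleted nodes 12; deleted edges (12,1,on); added nodes 19; added edges (19,0,on); result: nodes: 0:P, 1:P, 2:P, 5:P, 7:P, 10:t1, 11:t2, 14:tok, 16:tok, 17:tok, 18:tok, 19:tok edges: (1,11,in); (2,10,in); (10,1,out); (10,7,out); (11,0,out); (14,7,on); (16,7,on); (17,5,on); (18,7,on); (19,0,on)
final:
nodes: 0:P, 1:P, 2:P, 5:P, 7:P, 10:t1, 11:t2, 14:tok, 16:tok, 17:tok, 18:tok, 19:tok
edges: (1,11,in); (2,10,in); (10,1,out); (10,7,out); (11,0,out); (14,7,on); (16,7,on); (17,5,on); (18,7,on); (19,0,on)


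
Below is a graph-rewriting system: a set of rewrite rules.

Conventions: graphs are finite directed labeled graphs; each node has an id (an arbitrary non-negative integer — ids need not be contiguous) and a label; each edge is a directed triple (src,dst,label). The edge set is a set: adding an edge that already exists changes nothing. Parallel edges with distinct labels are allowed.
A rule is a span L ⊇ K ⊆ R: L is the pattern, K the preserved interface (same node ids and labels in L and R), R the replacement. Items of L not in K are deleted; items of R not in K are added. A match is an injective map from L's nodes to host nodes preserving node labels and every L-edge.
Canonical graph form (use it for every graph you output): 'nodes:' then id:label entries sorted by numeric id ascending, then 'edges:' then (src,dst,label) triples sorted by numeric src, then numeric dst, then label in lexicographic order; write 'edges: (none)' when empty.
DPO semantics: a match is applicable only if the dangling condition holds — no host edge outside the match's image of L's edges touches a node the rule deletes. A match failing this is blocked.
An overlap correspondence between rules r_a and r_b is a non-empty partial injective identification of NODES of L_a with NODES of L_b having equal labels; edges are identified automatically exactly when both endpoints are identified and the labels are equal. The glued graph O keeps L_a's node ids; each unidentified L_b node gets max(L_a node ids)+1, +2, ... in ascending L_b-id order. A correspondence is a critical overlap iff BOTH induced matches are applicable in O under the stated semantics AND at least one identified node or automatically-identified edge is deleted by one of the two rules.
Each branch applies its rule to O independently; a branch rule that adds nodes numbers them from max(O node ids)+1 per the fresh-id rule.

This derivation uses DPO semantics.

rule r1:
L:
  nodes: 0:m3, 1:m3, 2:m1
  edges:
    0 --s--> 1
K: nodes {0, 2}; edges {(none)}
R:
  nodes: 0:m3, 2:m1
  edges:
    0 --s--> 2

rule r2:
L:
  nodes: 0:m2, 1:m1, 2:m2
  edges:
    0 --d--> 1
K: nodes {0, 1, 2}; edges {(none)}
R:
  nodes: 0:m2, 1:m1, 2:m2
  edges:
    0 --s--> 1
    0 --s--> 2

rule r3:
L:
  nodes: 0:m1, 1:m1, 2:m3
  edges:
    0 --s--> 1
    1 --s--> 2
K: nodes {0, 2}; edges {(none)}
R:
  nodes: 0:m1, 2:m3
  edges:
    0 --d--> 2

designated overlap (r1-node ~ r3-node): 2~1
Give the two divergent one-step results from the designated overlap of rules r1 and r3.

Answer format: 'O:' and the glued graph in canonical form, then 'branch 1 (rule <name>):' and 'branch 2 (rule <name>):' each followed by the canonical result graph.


O:
nodes: 0:m3, 1:m3, 2:m1, 3:m1, 4:m3
edges: (0,1,s); (2,4,s); (3,2,s)
branch 1 (rule r1):
nodes: 0:m3, 2:m1, 3:m1, 4:m3
edges: (0,2,s); (2,4,s); (3,2,s)
branch 2 (rule r3):
nodes: 0:m3, 1:m3, 3:m1, 4:m3
edges: (0,1,s); (3,4,d)


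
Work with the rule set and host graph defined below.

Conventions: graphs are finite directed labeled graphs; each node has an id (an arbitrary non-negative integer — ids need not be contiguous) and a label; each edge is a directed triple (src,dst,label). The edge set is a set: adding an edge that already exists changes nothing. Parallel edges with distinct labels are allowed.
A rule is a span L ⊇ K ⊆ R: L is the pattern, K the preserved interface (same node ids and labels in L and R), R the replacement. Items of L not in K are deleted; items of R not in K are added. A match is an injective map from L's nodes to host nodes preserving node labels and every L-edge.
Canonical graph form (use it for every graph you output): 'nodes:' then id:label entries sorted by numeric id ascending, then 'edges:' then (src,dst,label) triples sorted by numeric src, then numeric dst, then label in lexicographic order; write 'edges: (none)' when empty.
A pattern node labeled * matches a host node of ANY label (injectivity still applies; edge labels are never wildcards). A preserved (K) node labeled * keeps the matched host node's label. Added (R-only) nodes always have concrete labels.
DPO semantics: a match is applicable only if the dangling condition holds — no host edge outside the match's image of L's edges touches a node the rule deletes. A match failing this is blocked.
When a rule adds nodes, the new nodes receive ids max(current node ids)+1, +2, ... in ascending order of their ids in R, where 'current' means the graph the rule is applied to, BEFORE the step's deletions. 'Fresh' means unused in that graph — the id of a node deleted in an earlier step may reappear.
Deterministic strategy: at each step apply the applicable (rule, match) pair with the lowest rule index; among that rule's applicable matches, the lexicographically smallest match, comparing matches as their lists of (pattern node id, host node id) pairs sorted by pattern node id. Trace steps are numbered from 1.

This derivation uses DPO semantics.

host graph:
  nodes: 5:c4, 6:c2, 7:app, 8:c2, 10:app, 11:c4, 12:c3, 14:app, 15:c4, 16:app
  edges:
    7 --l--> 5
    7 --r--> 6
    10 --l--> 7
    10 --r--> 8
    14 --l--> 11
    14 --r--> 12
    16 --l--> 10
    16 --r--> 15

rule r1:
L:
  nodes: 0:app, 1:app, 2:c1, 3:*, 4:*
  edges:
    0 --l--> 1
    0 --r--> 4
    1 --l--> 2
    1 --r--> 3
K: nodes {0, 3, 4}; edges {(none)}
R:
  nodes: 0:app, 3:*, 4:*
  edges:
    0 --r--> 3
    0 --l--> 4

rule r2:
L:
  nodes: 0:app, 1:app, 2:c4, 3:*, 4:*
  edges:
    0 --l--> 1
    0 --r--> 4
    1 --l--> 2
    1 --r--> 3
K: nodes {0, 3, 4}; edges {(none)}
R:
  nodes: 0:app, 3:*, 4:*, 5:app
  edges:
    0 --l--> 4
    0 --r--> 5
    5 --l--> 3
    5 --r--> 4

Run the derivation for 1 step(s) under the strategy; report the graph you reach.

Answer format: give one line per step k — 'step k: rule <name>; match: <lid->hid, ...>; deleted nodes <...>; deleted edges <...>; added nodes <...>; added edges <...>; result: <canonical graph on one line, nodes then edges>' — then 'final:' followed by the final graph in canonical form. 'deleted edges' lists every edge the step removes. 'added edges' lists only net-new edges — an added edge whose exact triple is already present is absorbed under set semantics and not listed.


step 1: rule r2; match: 0->10, 1->7, 2->5, 3->6, 4->8; deleted nodes 5, 7; deleted edges (7,5,l); (7,6,r); (10,7,l); (10,8,r); added nodes 17; added edges (10,8,l); (10,17,r); (17,6,l); (17,8,r); result: nodes: 6:c2, 8:c2, 10:app, 11:c4, 12:c3, 14:app, 15:c4, 16:app, 17:app edges: (10,8,l); (10,17,r); (14,11,l); (14,12,r); (16,10,l); (16,15,r); (17,6,l); (17,8,r)
final:
nodes: 6:c2, 8:c2, 10:app, 11:c4, 12:c3, 14:app, 15:c4, 16:app, 17:app
edges: (10,8,l); (10,17,r); (14,11,l); (14,12,r); (16,10,l); (16,15,r); (17,6,l); (17,8,r)


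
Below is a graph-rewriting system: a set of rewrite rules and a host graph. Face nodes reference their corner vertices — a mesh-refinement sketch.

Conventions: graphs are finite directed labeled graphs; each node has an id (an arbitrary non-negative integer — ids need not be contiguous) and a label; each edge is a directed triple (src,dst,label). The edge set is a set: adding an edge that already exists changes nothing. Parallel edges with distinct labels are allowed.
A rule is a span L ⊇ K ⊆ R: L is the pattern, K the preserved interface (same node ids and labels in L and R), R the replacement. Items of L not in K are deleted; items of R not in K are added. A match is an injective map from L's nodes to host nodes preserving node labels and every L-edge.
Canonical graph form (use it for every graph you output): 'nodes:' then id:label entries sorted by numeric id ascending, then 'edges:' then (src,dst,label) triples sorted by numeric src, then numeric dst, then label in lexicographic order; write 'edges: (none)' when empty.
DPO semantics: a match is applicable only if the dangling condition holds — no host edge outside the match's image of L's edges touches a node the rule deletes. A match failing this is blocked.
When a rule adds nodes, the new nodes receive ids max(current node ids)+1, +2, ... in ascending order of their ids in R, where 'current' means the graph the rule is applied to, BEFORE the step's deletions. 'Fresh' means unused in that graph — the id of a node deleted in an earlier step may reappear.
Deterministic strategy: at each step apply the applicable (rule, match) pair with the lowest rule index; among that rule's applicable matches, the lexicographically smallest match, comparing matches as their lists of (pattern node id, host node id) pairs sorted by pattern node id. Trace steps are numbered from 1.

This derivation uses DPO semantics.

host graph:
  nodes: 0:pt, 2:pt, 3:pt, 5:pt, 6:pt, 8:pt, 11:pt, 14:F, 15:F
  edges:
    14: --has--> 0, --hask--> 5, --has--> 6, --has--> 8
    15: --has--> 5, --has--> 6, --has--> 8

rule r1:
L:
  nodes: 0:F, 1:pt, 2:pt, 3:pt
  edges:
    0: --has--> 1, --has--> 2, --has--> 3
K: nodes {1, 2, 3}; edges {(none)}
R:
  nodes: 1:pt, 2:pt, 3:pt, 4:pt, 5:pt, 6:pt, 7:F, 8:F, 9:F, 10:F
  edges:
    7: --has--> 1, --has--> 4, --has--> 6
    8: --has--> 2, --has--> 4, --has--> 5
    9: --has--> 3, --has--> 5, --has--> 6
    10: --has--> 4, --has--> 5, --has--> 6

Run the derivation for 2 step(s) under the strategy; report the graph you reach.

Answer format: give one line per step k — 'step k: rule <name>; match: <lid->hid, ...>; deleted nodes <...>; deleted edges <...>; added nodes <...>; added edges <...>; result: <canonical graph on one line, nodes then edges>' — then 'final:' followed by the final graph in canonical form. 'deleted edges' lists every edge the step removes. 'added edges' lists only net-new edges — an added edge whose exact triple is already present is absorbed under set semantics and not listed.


step 1: rule r1; match: 0->15, 1->5, 2->6, 3->8; deleted nodes 15; deleted edges (15,5,has); (15,6,has); (15,8,has); added nodes 16, 17, 18, 19, 20, 21, 22; added edges (19,5,has); (19,16,has); (19,18,has); (20,6,has); (20,16,has); (20,17,has); (21,8,has); (21,17,has); (21,18,has); (22,16,has); (22,17,has); (22,18,has); result: nodes: 0:pt, 2:pt, 3:pt, 5:pt, 6:pt, 8:pt, 11:pt, 14:F, 16:pt, 17:pt, 18:pt, 19:F, 20:F, 21:F, 22:F edges: (14,0,has); (14,5,hask); (14,6,has); (14,8,has); (19,5,has); (19,16,has); (19,18,has); (20,6,has); (20,16,has); (20,17,has); (21,8,has); (21,17,has); (21,18,has); (22,16,has); (22,17,has); (22,18,has)
step 2: rule r1; match: 0->19, 1->5, 2->16, 3->18; deleted nodes 19; deleted edges (19,5,has); (19,16,has); (19,18,has); added nodes 23, 24, 25, 26, 27, 28, 29; added edges (26,5,has); (26,23,has); (26,25,has); (27,16,has); (27,23,has); (27,24,has); (28,18,has); (28,24,has); (28,25,has); (29,23,has); (29,24,has); (29,25,has); result: nodes: 0:pt, 2:pt, 3:pt, 5:pt, 6:pt, 8:pt, 11:pt, 14:F, 16:pt, 17:pt, 18:pt, 20:F, 21:F, 22:F, 23:pt, 24:pt, 25:pt, 26:F, 27:F, 28:F, 29:F edges: (14,0,has); (14,5,hask); (14,6,has); (14,8,has); (20,6,has); (20,16,has); (20,17,has); (21,8,has); (21,17,has); (21,18,has); (22,16,has); (22,17,has); (22,18,has); (26,5,has); (26,23,has); (26,25,has); (27,16,has); (27,23,has); (27,24,has); (28,18,has); (28,24,has); (28,25,has); (29,23,has); (29,24,has); (29,25,has)
final:
nodes: 0:pt, 2:pt, 3:pt, 5:pt, 6:pt, 8:pt, 11:pt, 14:F, 16:pt, 17:pt, 18:pt, 20:F, 21:F, 22:F, 23:pt, 24:pt, 25:pt, 26:F, 27:F, 28:F, 29:F
edges: (14,0,has); (14,5,hask); (14,6,has); (14,8,has); (20,6,has); (20,16,has); (20,17,has); (21,8,has); (21,17,has); (21,18,has); (22,16,has); (22,17,has); (22,18,has); (26,5,has); (26,23,has); (26,25,has); (27,16,has); (27,23,has); (27,24,has); (28,18,has); (28,24,has); (28,25,has); (29,23,has); (29,24,has); (29,25,has)


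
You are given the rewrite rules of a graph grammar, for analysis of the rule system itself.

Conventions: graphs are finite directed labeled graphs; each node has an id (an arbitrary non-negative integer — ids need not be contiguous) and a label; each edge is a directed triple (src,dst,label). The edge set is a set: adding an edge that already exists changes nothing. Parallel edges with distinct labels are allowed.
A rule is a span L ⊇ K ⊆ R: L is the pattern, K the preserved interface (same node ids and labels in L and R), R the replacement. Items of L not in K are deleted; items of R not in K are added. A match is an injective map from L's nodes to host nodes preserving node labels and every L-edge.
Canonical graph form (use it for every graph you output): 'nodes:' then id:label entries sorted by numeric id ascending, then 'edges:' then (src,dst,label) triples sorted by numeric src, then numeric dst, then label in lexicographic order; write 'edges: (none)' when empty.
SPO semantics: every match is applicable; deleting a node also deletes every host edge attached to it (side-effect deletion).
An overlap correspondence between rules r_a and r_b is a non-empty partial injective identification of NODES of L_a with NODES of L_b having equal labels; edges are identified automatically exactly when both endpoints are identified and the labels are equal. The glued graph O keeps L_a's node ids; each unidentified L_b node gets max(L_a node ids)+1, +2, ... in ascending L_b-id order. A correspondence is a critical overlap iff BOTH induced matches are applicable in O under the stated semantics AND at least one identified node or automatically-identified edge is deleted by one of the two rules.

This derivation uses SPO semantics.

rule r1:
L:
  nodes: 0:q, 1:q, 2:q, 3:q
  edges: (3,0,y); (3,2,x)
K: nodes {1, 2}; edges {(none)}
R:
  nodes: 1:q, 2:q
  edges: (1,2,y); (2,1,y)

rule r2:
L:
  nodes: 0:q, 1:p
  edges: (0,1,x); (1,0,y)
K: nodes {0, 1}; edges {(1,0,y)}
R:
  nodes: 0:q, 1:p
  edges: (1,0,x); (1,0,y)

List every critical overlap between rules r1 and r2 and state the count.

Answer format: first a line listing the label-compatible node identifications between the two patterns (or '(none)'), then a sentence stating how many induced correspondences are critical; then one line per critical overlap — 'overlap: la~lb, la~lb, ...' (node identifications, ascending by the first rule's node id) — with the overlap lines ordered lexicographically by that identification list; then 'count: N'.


label-compatible node identifications between L(r1) and L(r2): 0~0, 1~0, 2~0, 3~0
2 of the induced correspondences are critical overlaps of r1 and r2.
overlap: 0~0
overlap: 3~0
count: 2


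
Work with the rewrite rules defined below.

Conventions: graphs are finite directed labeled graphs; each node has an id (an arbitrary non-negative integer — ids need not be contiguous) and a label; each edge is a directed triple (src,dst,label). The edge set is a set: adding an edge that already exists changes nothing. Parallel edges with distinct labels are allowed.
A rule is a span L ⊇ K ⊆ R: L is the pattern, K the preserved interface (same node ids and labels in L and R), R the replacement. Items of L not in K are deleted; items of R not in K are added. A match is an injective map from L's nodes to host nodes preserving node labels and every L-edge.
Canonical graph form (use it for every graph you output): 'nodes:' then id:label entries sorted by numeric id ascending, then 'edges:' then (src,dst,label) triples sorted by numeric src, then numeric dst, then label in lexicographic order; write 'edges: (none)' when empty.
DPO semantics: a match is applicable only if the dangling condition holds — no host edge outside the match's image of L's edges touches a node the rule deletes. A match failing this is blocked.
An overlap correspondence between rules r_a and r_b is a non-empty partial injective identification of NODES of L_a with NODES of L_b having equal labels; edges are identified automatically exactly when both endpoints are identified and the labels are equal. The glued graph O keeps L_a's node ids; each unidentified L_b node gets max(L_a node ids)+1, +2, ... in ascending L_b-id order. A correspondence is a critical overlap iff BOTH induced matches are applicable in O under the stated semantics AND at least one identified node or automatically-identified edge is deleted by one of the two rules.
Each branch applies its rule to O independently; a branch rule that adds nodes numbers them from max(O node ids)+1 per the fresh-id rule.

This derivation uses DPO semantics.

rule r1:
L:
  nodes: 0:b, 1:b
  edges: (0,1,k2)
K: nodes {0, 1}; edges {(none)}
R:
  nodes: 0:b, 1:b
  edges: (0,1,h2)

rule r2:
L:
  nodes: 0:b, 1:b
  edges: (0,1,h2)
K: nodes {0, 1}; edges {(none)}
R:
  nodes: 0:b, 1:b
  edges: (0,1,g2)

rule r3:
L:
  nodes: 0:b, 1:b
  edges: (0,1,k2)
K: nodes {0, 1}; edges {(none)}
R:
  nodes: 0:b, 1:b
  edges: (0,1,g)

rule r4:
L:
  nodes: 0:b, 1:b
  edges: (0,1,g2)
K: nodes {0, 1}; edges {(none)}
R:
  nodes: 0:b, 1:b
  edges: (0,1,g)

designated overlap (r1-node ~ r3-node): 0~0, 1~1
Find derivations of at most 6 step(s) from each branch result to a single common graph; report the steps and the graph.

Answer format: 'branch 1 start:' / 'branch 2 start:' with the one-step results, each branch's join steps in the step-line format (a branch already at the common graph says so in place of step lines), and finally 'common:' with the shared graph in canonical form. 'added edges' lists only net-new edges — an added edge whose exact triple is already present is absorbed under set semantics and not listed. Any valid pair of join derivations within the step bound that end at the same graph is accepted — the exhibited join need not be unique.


branch 1 start:
nodes: 0:b, 1:b
edges: (0,1,h2)
branch 2 start:
nodes: 0:b, 1:b
edges: (0,1,g)
branch 1 step 1: rule r2; match: 0->0, 1->1; deleted nodes (none); deleted edges (0,1,h2); added nodes (none); added edges (0,1,g2); result: nodes: 0:b, 1:b edges: (0,1,g2)
branch 1 step 2: rule r4; match: 0->0, 1->1; deleted nodes (none); deleted edges (0,1,g2); added nodes (none); added edges (0,1,g); result: nodes: 0:b, 1:b edges: (0,1,g)
branch 2: already at the common graph (0 steps)
common:
nodes: 0:b, 1:b
edges: (0,1,g)
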